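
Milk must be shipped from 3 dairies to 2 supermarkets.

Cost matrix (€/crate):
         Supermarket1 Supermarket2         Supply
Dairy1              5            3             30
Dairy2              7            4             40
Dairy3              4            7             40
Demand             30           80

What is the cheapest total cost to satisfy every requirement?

Optimal allocation:
  Dairy1 to Supermarket2: 30 × €3 = €90
  Dairy2 to Supermarket2: 40 × €4 = €160
  Dairy3 to Supermarket1: 30 × €4 = €120
  Dairy3 to Supermarket2: 10 × €7 = €70
Total = 90 + 160 + 120 + 70 = €440.

440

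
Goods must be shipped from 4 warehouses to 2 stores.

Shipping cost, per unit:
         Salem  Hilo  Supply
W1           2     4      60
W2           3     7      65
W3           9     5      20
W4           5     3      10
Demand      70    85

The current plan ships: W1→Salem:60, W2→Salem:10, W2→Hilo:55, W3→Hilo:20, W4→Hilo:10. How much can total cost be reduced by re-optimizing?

Current plan cost = 60·2 + 10·3 + 55·7 + 20·5 + 10·3 = 665.
Optimal plan:
  W1–Salem: 5 × 2 = 10
  W1–Hilo: 55 × 4 = 220
  W2–Salem: 65 × 3 = 195
  W3–Hilo: 20 × 5 = 100
  W4–Hilo: 10 × 3 = 30
Optimal cost = 555.
Saving = 665 − 555 = 110.

110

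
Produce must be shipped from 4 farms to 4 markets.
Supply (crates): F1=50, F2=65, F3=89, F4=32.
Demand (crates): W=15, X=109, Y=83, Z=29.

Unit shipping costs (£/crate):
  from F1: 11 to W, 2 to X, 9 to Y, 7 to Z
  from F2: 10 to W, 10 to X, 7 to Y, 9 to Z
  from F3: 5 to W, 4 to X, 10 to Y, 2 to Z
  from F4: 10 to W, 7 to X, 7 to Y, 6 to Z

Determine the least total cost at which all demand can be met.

1092

An optimal shipping plan:
  F1→X: 50 × £2 = £100
  F2→Y: 65 × £7 = £455
  F3→W: 15 × £5 = £75
  F3→X: 45 × £4 = £180
  F3→Z: 29 × £2 = £58
  F4→X: 14 × £7 = £98
  F4→Y: 18 × £7 = £126
Total = 100 + 455 + 75 + 180 + 58 + 98 + 126 = £1092.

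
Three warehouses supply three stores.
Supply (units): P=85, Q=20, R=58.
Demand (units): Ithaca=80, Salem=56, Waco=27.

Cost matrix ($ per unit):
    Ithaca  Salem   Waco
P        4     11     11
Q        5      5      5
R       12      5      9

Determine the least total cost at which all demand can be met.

773

A cheapest plan:
  P–Ithaca: 80 × $4 = $320
  P–Waco: 5 × $11 = $55
  Q–Waco: 20 × $5 = $100
  R–Salem: 56 × $5 = $280
  R–Waco: 2 × $9 = $18
Total = 320 + 55 + 100 + 280 + 18 = $773.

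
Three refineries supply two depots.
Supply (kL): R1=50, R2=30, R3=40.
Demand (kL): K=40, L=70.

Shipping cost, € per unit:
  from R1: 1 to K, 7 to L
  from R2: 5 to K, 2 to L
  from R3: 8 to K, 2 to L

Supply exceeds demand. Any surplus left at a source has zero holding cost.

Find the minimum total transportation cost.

180

One minimum-cost allocation:
  R1->K: 40 × €1 = €40
  R2->L: 30 × €2 = €60
  R3->L: 40 × €2 = €80
Total = 40 + 60 + 80 = €180.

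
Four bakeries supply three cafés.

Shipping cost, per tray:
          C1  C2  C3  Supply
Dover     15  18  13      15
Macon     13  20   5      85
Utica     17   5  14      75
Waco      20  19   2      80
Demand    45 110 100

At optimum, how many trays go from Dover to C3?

0

The minimum-cost plan:
  Dover–C2: 15 × 18 = 270
  Macon–C1: 45 × 13 = 585
  Macon–C2: 20 × 20 = 400
  Macon–C3: 20 × 5 = 100
  Utica–C2: 75 × 5 = 375
  Waco–C3: 80 × 2 = 160
Total cost = 1890.
The route Dover→C3 is not used.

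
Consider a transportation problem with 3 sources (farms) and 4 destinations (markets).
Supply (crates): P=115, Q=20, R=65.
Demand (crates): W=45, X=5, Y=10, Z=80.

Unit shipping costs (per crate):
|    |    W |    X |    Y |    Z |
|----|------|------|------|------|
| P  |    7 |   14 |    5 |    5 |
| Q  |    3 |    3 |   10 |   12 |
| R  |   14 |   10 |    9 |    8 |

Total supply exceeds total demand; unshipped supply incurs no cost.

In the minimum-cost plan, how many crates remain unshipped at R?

Minimum-cost shipments:
  P to W: 30 × 7 = 210
  P to Y: 10 × 5 = 50
  P to Z: 75 × 5 = 375
  Q to W: 15 × 3 = 45
  Q to X: 5 × 3 = 15
  R to Z: 5 × 8 = 40
Total cost = 735.
R ships 5 of its 65, leaving 60.

60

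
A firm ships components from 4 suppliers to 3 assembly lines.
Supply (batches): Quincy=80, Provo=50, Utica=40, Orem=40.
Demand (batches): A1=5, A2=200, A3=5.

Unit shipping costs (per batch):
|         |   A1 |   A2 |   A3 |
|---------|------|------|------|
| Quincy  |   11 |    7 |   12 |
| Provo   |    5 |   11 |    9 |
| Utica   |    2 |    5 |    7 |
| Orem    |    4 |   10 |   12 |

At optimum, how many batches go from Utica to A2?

Solving gives:
  Quincy–A2: 80 × 7 = 560
  Provo–A2: 45 × 11 = 495
  Provo–A3: 5 × 9 = 45
  Utica–A2: 40 × 5 = 200
  Orem–A1: 5 × 4 = 20
  Orem–A2: 35 × 10 = 350
Total cost = 1670.
So Utica→A2 carries 40 batches.

40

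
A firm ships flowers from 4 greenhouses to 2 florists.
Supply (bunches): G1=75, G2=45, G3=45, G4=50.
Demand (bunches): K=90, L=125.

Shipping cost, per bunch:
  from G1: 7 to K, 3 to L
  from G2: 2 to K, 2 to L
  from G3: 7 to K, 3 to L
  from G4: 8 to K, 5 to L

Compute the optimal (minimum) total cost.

835

A cheapest plan:
  G1→L: 75 × 3 = 225
  G2→K: 45 × 2 = 90
  G3→L: 45 × 3 = 135
  G4→K: 45 × 8 = 360
  G4→L: 5 × 5 = 25
Total = 225 + 90 + 135 + 360 + 25 = 835.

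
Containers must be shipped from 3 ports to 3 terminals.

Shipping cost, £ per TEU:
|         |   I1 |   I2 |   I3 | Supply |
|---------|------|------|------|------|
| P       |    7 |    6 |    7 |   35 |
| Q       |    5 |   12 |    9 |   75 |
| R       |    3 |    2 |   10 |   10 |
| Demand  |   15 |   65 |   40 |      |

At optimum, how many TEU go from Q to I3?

40

Optimal shipments:
  P->I2: 35 TEU
  Q->I1: 15 TEU
  Q->I2: 20 TEU
  Q->I3: 40 TEU
  R->I2: 10 TEU
Total cost = £905.
So Q→I3 carries 40 TEU.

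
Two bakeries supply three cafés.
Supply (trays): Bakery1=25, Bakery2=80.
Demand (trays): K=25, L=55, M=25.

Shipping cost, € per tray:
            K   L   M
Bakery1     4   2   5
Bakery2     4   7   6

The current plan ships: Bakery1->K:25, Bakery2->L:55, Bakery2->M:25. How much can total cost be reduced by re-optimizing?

125

Current plan cost = 25·4 + 55·7 + 25·6 = €635.
Optimal plan:
  Bakery1–L: 25 × €2 = €50
  Bakery2–K: 25 × €4 = €100
  Bakery2–L: 30 × €7 = €210
  Bakery2–M: 25 × €6 = €150
Optimal cost = €510.
Saving = 635 − 510 = €125.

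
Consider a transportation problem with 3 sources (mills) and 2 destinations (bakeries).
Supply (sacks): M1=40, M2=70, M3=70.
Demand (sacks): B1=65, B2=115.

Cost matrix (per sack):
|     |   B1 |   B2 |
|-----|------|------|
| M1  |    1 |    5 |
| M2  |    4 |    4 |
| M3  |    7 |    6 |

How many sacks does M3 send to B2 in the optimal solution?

70

Solving gives:
  M1–B1: 40 × 1 = 40
  M2–B1: 25 × 4 = 100
  M2–B2: 45 × 4 = 180
  M3–B2: 70 × 6 = 420
Total cost = 740.
So M3→B2 carries 70 sacks.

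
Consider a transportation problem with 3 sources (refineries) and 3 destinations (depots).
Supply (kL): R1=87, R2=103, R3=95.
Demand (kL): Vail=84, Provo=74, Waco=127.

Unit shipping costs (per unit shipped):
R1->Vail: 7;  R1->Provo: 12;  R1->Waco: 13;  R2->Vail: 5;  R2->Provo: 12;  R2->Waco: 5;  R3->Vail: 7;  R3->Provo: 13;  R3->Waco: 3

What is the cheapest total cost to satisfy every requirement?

1779

Optimal allocation:
  R1 to Vail: 13 × 7 = 91
  R1 to Provo: 74 × 12 = 888
  R2 to Vail: 71 × 5 = 355
  R2 to Waco: 32 × 5 = 160
  R3 to Waco: 95 × 3 = 285
Total = 91 + 888 + 355 + 160 + 285 = 1779.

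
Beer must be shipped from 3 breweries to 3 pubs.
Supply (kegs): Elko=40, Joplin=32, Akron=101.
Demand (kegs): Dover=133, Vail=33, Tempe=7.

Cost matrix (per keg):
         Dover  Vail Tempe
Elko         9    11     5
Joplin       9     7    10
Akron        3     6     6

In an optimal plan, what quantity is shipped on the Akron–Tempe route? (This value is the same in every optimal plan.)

0

The minimum-cost plan:
  Elko–Dover: 32 × 9 = 288
  Elko–Vail: 1 × 11 = 11
  Elko–Tempe: 7 × 5 = 35
  Joplin–Vail: 32 × 7 = 224
  Akron–Dover: 101 × 3 = 303
Total cost = 861.
The route Akron→Tempe is not used.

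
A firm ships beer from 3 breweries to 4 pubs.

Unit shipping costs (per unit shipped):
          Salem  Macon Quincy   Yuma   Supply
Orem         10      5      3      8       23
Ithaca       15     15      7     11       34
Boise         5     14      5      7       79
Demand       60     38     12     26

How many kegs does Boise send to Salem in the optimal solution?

The minimum-cost plan:
  Orem→Macon: 23 × 5 = 115
  Ithaca→Macon: 15 × 15 = 225
  Ithaca→Quincy: 12 × 7 = 84
  Ithaca→Yuma: 7 × 11 = 77
  Boise→Salem: 60 × 5 = 300
  Boise→Yuma: 19 × 7 = 133
Total cost = 934.
So Boise→Salem carries 60 kegs.

60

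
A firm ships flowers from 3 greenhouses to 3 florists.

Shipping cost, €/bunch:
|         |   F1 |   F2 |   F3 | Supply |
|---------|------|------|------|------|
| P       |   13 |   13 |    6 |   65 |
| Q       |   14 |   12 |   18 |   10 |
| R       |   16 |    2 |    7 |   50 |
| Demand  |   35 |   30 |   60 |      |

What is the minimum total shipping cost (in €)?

A cheapest plan:
  P to F1: 25 × €13 = €325
  P to F3: 40 × €6 = €240
  Q to F1: 10 × €14 = €140
  R to F2: 30 × €2 = €60
  R to F3: 20 × €7 = €140
Total = 325 + 240 + 140 + 60 + 140 = €905.

905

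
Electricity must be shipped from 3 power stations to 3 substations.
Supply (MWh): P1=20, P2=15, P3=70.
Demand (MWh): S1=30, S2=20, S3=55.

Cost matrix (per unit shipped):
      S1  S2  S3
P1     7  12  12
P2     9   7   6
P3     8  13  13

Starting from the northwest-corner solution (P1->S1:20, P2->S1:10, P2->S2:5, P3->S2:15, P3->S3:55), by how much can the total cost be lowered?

Current plan cost = 20·7 + 10·9 + 5·7 + 15·13 + 55·13 = 1175.
Optimal plan:
  P1 to S3: 20 MWh
  P2 to S3: 15 MWh
  P3 to S1: 30 MWh
  P3 to S2: 20 MWh
  P3 to S3: 20 MWh
Optimal cost = 1090.
Saving = 1175 − 1090 = 85.

85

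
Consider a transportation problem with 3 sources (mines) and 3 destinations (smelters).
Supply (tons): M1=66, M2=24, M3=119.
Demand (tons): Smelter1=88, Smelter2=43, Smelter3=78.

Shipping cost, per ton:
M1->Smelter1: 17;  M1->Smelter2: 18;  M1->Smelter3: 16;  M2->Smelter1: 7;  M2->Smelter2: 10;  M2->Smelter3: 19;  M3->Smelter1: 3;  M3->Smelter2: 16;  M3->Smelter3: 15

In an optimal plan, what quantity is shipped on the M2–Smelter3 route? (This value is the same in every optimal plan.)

0

Solving gives:
  M1->Smelter3: 66 tons
  M2->Smelter2: 24 tons
  M3->Smelter1: 88 tons
  M3->Smelter2: 19 tons
  M3->Smelter3: 12 tons
Total cost = 2044.
The route M2→Smelter3 is not used.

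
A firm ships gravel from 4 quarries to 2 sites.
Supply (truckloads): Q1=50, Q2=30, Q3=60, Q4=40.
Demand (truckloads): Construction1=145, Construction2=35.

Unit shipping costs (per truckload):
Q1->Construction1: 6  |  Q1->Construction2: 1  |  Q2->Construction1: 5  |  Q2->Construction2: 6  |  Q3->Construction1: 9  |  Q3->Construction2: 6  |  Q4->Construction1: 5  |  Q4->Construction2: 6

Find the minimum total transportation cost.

An optimal shipping plan:
  Q1->Construction1: 15 × 6 = 90
  Q1->Construction2: 35 × 1 = 35
  Q2->Construction1: 30 × 5 = 150
  Q3->Construction1: 60 × 9 = 540
  Q4->Construction1: 40 × 5 = 200
Total = 90 + 35 + 150 + 540 + 200 = 1015.

1015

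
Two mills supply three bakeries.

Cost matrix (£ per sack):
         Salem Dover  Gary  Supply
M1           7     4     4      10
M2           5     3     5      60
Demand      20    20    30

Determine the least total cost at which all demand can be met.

300

A cheapest plan:
  M1->Gary: 10 × £4 = £40
  M2->Salem: 20 × £5 = £100
  M2->Dover: 20 × £3 = £60
  M2->Gary: 20 × £5 = £100
Total = 40 + 100 + 60 + 100 = £300.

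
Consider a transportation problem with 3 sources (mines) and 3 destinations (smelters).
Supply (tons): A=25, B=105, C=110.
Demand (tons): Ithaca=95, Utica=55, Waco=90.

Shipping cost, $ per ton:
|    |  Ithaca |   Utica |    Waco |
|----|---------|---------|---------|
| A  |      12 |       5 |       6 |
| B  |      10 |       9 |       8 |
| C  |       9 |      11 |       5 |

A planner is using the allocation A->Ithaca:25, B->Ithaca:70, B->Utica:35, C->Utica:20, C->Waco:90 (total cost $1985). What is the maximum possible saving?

Current plan cost = 25·12 + 70·10 + 35·9 + 20·11 + 90·5 = $1985.
Optimal plan:
  A–Utica: 25 tons
  B–Ithaca: 75 tons
  B–Utica: 30 tons
  C–Ithaca: 20 tons
  C–Waco: 90 tons
Optimal cost = $1775.
Saving = 1985 − 1775 = $210.

210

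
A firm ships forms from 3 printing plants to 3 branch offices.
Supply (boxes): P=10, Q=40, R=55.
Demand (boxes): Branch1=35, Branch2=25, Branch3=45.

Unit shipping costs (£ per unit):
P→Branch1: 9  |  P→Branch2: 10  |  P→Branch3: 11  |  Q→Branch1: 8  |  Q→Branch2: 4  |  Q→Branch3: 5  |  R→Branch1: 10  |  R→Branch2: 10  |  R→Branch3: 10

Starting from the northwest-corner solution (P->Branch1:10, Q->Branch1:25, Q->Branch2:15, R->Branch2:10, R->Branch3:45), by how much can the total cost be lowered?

Current plan cost = 10·9 + 25·8 + 15·4 + 10·10 + 45·10 = £900.
Optimal plan:
  P→Branch1: 10 × £9 = £90
  Q→Branch2: 25 × £4 = £100
  Q→Branch3: 15 × £5 = £75
  R→Branch1: 25 × £10 = £250
  R→Branch3: 30 × £10 = £300
Optimal cost = £815.
Saving = 900 − 815 = £85.

85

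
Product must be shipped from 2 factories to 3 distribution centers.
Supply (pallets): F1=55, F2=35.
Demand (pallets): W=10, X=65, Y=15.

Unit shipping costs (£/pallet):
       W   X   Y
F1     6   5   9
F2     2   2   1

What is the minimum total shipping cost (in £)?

One minimum-cost allocation:
  F1–X: 55 × £5 = £275
  F2–W: 10 × £2 = £20
  F2–X: 10 × £2 = £20
  F2–Y: 15 × £1 = £15
Total = 275 + 20 + 20 + 15 = £330.

330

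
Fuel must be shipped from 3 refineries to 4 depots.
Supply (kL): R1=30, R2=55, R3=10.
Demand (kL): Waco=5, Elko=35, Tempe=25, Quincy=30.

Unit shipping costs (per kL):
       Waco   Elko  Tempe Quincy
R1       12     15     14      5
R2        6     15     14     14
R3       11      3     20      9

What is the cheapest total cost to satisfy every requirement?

935

One minimum-cost allocation:
  R1 to Quincy: 30 × 5 = 150
  R2 to Waco: 5 × 6 = 30
  R2 to Elko: 25 × 15 = 375
  R2 to Tempe: 25 × 14 = 350
  R3 to Elko: 10 × 3 = 30
Total = 150 + 30 + 375 + 350 + 30 = 935.
(Supply check: R1 ships 30; R2 ships 55; R3 ships 10.)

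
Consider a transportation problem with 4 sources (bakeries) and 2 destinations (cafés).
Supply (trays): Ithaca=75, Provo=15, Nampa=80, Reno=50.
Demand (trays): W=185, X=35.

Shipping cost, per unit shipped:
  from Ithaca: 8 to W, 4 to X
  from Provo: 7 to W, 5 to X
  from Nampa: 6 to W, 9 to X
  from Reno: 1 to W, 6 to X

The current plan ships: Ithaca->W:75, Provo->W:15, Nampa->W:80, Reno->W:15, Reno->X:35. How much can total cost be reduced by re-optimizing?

315

Current plan cost = 75·8 + 15·7 + 80·6 + 15·1 + 35·6 = 1410.
Optimal plan:
  Ithaca–W: 40 trays
  Ithaca–X: 35 trays
  Provo–W: 15 trays
  Nampa–W: 80 trays
  Reno–W: 50 trays
Optimal cost = 1095.
Saving = 1410 − 1095 = 315.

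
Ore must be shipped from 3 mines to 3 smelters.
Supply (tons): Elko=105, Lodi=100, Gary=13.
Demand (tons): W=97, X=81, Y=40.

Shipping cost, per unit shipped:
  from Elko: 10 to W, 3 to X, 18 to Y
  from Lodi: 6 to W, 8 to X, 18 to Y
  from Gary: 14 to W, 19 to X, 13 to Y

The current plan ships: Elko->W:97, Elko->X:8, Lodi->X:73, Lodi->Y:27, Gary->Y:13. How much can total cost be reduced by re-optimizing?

Current plan cost = 97·10 + 8·3 + 73·8 + 27·18 + 13·13 = 2233.
Optimal plan:
  Elko to X: 81 × 3 = 243
  Elko to Y: 24 × 18 = 432
  Lodi to W: 97 × 6 = 582
  Lodi to Y: 3 × 18 = 54
  Gary to Y: 13 × 13 = 169
Optimal cost = 1480.
Saving = 2233 − 1480 = 753.

753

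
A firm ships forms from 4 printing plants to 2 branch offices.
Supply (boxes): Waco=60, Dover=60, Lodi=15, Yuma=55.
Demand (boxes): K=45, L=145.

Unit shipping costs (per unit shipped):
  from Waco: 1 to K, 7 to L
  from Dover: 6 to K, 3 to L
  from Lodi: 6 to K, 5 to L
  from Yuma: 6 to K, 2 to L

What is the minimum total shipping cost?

Optimal allocation:
  Waco->K: 45 × 1 = 45
  Waco->L: 15 × 7 = 105
  Dover->L: 60 × 3 = 180
  Lodi->L: 15 × 5 = 75
  Yuma->L: 55 × 2 = 110
Total = 45 + 105 + 180 + 75 + 110 = 515.

515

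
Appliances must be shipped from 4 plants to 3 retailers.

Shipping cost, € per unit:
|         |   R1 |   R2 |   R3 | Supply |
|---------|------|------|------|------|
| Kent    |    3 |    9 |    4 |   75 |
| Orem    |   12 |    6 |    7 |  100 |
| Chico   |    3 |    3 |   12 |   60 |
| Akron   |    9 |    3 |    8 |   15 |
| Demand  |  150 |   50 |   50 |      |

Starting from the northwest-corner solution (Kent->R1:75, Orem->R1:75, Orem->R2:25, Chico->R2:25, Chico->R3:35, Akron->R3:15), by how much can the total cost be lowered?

700

Current plan cost = 75·3 + 75·12 + 25·6 + 25·3 + 35·12 + 15·8 = €1890.
Optimal plan:
  Kent->R1: 75 × €3 = €225
  Orem->R1: 15 × €12 = €180
  Orem->R2: 35 × €6 = €210
  Orem->R3: 50 × €7 = €350
  Chico->R1: 60 × €3 = €180
  Akron->R2: 15 × €3 = €45
Optimal cost = €1190.
Saving = 1890 − 1190 = €700.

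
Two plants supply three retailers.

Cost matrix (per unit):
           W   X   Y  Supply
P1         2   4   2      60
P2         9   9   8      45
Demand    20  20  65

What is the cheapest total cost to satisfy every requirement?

One minimum-cost allocation:
  P1–W: 20 × 2 = 40
  P1–Y: 40 × 2 = 80
  P2–X: 20 × 9 = 180
  P2–Y: 25 × 8 = 200
Total = 40 + 80 + 180 + 200 = 500.

500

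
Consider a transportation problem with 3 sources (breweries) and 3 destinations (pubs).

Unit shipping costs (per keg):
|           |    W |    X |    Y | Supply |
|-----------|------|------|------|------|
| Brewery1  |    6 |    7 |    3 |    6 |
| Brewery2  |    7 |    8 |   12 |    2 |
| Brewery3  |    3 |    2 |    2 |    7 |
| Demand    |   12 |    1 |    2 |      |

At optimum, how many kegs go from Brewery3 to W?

Optimal shipments:
  Brewery1 to W: 4 × 6 = 24
  Brewery1 to Y: 2 × 3 = 6
  Brewery2 to W: 2 × 7 = 14
  Brewery3 to W: 6 × 3 = 18
  Brewery3 to X: 1 × 2 = 2
Total cost = 64.
So Brewery3→W carries 6 kegs.

6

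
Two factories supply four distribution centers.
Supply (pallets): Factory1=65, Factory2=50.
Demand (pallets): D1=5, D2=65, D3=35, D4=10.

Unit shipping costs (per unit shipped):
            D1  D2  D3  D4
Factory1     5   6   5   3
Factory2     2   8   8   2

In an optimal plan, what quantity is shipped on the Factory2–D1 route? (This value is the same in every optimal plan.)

5

Optimal shipments:
  Factory1–D2: 30 × 6 = 180
  Factory1–D3: 35 × 5 = 175
  Factory2–D1: 5 × 2 = 10
  Factory2–D2: 35 × 8 = 280
  Factory2–D4: 10 × 2 = 20
Total cost = 665.
So Factory2→D1 carries 5 pallets.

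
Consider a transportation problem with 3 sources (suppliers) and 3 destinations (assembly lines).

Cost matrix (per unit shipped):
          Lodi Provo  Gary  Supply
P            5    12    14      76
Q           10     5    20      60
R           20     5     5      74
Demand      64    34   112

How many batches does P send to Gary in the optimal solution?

Optimal shipments:
  P to Lodi: 38 × 5 = 190
  P to Gary: 38 × 14 = 532
  Q to Lodi: 26 × 10 = 260
  Q to Provo: 34 × 5 = 170
  R to Gary: 74 × 5 = 370
Total cost = 1522.
So P→Gary carries 38 batches.

38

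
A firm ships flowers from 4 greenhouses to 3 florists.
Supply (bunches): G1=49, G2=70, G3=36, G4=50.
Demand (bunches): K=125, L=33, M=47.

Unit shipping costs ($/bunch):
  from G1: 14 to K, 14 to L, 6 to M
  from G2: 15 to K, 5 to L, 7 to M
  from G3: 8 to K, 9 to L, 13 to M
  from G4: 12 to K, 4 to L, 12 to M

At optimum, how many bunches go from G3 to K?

Solving gives:
  G1 to K: 2 × $14 = $28
  G1 to M: 47 × $6 = $282
  G2 to K: 37 × $15 = $555
  G2 to L: 33 × $5 = $165
  G3 to K: 36 × $8 = $288
  G4 to K: 50 × $12 = $600
Total cost = $1918.
So G3→K carries 36 bunches.

36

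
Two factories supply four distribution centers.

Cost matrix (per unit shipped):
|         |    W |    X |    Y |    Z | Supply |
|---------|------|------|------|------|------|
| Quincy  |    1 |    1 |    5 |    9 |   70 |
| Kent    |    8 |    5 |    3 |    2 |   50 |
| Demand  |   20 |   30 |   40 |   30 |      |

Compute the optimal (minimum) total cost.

270

Optimal allocation:
  Quincy–W: 20 × 1 = 20
  Quincy–X: 30 × 1 = 30
  Quincy–Y: 20 × 5 = 100
  Kent–Y: 20 × 3 = 60
  Kent–Z: 30 × 2 = 60
Total = 20 + 30 + 100 + 60 + 60 = 270.
(Supply check: Quincy ships 70; Kent ships 50.)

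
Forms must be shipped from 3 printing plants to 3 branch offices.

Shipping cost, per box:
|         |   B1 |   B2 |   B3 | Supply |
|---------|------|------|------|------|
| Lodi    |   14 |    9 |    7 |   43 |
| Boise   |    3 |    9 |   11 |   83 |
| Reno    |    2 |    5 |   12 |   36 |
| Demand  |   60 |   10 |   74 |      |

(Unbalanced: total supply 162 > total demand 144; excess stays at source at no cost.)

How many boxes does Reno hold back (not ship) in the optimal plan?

An optimal plan:
  Lodi->B3: 43 × 7 = 301
  Boise->B1: 34 × 3 = 102
  Boise->B3: 31 × 11 = 341
  Reno->B1: 26 × 2 = 52
  Reno->B2: 10 × 5 = 50
Total cost = 846.
Reno ships 36 of its 36, leaving 0.

0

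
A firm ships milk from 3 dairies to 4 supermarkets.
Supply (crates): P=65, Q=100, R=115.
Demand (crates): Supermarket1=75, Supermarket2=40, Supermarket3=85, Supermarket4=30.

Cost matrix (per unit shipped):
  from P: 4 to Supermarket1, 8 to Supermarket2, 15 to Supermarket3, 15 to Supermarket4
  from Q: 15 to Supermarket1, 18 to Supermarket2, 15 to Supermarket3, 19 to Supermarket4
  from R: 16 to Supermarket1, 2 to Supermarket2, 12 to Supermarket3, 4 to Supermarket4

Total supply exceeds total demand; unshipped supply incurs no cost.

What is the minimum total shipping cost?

1750

An optimal shipping plan:
  P to Supermarket1: 65 × 4 = 260
  Q to Supermarket1: 10 × 15 = 150
  Q to Supermarket3: 40 × 15 = 600
  R to Supermarket2: 40 × 2 = 80
  R to Supermarket3: 45 × 12 = 540
  R to Supermarket4: 30 × 4 = 120
Total = 260 + 150 + 600 + 80 + 540 + 120 = 1750.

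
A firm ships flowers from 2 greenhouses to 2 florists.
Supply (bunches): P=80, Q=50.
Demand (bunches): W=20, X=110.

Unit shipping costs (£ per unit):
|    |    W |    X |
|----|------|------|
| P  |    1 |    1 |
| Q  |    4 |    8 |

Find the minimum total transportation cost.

A cheapest plan:
  P–X: 80 × £1 = £80
  Q–W: 20 × £4 = £80
  Q–X: 30 × £8 = £240
Total = 80 + 80 + 240 = £400.

400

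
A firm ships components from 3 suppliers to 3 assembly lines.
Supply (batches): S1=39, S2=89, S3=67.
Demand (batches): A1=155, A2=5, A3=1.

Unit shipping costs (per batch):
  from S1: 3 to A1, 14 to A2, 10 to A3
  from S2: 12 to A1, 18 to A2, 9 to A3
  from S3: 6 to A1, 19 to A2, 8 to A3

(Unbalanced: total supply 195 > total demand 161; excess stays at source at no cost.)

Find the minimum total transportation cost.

1206

An optimal shipping plan:
  S1–A1: 39 × 3 = 117
  S2–A1: 49 × 12 = 588
  S2–A2: 5 × 18 = 90
  S2–A3: 1 × 9 = 9
  S3–A1: 67 × 6 = 402
Total = 117 + 588 + 90 + 9 + 402 = 1206.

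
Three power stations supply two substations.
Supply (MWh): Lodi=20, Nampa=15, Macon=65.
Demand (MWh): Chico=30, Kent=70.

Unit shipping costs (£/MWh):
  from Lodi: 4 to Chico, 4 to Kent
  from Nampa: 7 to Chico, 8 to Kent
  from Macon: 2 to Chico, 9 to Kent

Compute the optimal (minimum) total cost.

575

A cheapest plan:
  Lodi→Kent: 20 × £4 = £80
  Nampa→Kent: 15 × £8 = £120
  Macon→Chico: 30 × £2 = £60
  Macon→Kent: 35 × £9 = £315
Total = 80 + 120 + 60 + 315 = £575.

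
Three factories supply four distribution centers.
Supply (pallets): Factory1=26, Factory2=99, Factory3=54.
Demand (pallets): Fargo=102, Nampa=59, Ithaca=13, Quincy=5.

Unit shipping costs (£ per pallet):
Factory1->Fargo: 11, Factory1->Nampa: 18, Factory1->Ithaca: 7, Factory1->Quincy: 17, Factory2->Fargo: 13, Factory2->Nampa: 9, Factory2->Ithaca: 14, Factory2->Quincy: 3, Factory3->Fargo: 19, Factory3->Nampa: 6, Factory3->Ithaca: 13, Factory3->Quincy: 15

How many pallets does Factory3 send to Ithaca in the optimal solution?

0

The minimum-cost plan:
  Factory1–Fargo: 13 × £11 = £143
  Factory1–Ithaca: 13 × £7 = £91
  Factory2–Fargo: 89 × £13 = £1157
  Factory2–Nampa: 5 × £9 = £45
  Factory2–Quincy: 5 × £3 = £15
  Factory3–Nampa: 54 × £6 = £324
Total cost = £1775.
The route Factory3→Ithaca is not used.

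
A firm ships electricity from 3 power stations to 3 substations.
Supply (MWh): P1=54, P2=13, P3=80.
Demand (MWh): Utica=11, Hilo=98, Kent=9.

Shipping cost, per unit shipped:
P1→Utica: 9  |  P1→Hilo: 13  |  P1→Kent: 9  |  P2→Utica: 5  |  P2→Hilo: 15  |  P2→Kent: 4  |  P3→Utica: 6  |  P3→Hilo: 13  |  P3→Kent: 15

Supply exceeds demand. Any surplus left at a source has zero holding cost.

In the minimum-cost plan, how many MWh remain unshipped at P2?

0

Minimum-cost shipments:
  P1->Hilo: 54 × 13 = 702
  P2->Utica: 4 × 5 = 20
  P2->Kent: 9 × 4 = 36
  P3->Utica: 7 × 6 = 42
  P3->Hilo: 44 × 13 = 572
Total cost = 1372.
P2 ships 13 of its 13, leaving 0.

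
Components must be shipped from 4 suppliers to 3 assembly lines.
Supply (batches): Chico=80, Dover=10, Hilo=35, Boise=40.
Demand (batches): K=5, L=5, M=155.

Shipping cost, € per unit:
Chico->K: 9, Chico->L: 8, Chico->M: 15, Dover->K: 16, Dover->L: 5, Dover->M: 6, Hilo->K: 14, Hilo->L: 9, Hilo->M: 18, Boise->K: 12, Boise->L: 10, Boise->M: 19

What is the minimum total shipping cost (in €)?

2570

Optimal allocation:
  Chico to M: 80 × €15 = €1200
  Dover to M: 10 × €6 = €60
  Hilo to M: 35 × €18 = €630
  Boise to K: 5 × €12 = €60
  Boise to L: 5 × €10 = €50
  Boise to M: 30 × €19 = €570
Total = 1200 + 60 + 630 + 60 + 50 + 570 = €2570.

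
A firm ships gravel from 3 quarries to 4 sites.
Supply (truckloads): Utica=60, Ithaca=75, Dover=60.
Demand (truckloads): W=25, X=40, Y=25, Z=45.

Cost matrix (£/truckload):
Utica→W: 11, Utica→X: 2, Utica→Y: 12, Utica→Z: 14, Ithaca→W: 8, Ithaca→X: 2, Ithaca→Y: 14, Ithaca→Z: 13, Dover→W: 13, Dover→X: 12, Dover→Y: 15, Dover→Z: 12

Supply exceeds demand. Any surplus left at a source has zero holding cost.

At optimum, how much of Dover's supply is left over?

15

An optimal plan:
  Utica to Y: 25 × £12 = £300
  Ithaca to W: 25 × £8 = £200
  Ithaca to X: 40 × £2 = £80
  Dover to Z: 45 × £12 = £540
Total cost = £1120.
Dover ships 45 of its 60, leaving 15.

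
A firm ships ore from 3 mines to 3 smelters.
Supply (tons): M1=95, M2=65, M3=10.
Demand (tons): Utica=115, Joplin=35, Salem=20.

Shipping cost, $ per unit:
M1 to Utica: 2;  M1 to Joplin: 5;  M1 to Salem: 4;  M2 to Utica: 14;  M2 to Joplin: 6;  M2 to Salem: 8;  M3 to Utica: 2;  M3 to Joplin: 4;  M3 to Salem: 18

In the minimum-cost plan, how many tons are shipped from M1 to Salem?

Solving gives:
  M1→Utica: 95 × $2 = $190
  M2→Utica: 10 × $14 = $140
  M2→Joplin: 35 × $6 = $210
  M2→Salem: 20 × $8 = $160
  M3→Utica: 10 × $2 = $20
Total cost = $720.
The route M1→Salem is not used.

0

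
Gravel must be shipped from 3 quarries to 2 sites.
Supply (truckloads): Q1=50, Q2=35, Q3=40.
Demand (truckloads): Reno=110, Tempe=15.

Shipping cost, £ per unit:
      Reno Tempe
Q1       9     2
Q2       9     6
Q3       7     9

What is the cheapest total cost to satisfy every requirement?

One minimum-cost allocation:
  Q1->Reno: 35 × £9 = £315
  Q1->Tempe: 15 × £2 = £30
  Q2->Reno: 35 × £9 = £315
  Q3->Reno: 40 × £7 = £280
Total = 315 + 30 + 315 + 280 = £940.
(Supply check: Q1 ships 50; Q2 ships 35; Q3 ships 40.)

940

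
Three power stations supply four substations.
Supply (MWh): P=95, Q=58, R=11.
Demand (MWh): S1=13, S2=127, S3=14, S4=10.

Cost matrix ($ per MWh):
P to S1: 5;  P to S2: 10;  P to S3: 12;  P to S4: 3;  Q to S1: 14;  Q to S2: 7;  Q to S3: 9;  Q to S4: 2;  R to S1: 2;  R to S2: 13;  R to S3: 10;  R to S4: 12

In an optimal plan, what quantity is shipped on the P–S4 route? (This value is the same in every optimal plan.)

10

Solving gives:
  P→S1: 2 × $5 = $10
  P→S2: 83 × $10 = $830
  P→S4: 10 × $3 = $30
  Q→S2: 44 × $7 = $308
  Q→S3: 14 × $9 = $126
  R→S1: 11 × $2 = $22
Total cost = $1326.
So P→S4 carries 10 MWh.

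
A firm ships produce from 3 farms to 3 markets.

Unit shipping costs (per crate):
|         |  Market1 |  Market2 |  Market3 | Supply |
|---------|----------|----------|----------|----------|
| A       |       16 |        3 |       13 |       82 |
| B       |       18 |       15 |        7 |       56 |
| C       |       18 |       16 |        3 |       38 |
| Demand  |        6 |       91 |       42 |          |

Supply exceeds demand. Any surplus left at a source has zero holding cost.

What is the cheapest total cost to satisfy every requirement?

An optimal shipping plan:
  A to Market2: 82 × 3 = 246
  B to Market1: 6 × 18 = 108
  B to Market2: 9 × 15 = 135
  B to Market3: 4 × 7 = 28
  C to Market3: 38 × 3 = 114
Total = 246 + 108 + 135 + 28 + 114 = 631.

631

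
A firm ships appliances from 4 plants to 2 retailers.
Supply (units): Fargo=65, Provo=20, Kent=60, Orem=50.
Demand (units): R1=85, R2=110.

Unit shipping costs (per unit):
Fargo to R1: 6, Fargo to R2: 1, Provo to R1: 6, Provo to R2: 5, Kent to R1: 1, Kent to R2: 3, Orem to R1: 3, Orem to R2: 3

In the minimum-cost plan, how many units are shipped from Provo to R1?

0

Optimal shipments:
  Fargo->R2: 65 × 1 = 65
  Provo->R2: 20 × 5 = 100
  Kent->R1: 60 × 1 = 60
  Orem->R1: 25 × 3 = 75
  Orem->R2: 25 × 3 = 75
Total cost = 375.
The route Provo→R1 is not used.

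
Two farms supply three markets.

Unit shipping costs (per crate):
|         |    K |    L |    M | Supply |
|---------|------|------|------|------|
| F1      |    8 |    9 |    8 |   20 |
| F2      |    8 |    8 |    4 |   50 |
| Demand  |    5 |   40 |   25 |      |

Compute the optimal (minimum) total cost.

475

An optimal shipping plan:
  F1–K: 5 × 8 = 40
  F1–L: 15 × 9 = 135
  F2–L: 25 × 8 = 200
  F2–M: 25 × 4 = 100
Total = 40 + 135 + 200 + 100 = 475.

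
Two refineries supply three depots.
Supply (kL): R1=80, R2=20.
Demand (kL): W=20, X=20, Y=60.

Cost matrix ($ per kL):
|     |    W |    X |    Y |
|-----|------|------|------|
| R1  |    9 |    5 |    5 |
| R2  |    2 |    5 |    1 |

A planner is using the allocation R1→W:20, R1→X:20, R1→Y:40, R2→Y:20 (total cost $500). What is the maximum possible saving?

Current plan cost = 20·9 + 20·5 + 40·5 + 20·1 = $500.
Optimal plan:
  R1–X: 20 × $5 = $100
  R1–Y: 60 × $5 = $300
  R2–W: 20 × $2 = $40
Optimal cost = $440.
Saving = 500 − 440 = $60.

60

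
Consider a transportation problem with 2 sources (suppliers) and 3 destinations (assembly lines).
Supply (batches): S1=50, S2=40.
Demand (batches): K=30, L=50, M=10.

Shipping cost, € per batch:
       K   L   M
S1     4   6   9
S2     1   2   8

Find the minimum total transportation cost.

One minimum-cost allocation:
  S1 to K: 30 × €4 = €120
  S1 to L: 10 × €6 = €60
  S1 to M: 10 × €9 = €90
  S2 to L: 40 × €2 = €80
Total = 120 + 60 + 90 + 80 = €350.
(Supply check: S1 ships 50; S2 ships 40.)

350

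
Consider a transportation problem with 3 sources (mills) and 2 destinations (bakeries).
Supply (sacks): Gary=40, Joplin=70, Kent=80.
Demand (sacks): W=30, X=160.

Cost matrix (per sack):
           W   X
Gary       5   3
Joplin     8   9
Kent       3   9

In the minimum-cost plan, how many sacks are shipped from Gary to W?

Optimal shipments:
  Gary to X: 40 × 3 = 120
  Joplin to X: 70 × 9 = 630
  Kent to W: 30 × 3 = 90
  Kent to X: 50 × 9 = 450
Total cost = 1290.
The route Gary→W is not used.

0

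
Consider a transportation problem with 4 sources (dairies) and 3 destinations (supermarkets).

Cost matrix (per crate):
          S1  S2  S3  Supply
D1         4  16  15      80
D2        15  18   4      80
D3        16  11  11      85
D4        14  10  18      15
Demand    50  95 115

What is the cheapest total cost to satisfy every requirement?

A cheapest plan:
  D1–S1: 50 crates
  D1–S3: 30 crates
  D2–S3: 80 crates
  D3–S2: 80 crates
  D3–S3: 5 crates
  D4–S2: 15 crates
Total cost = 2055.

2055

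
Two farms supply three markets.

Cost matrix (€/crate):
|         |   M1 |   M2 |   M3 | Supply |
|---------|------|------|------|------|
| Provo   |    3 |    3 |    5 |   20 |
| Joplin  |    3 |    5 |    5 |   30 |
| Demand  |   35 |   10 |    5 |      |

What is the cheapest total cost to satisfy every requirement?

160

One minimum-cost allocation:
  Provo→M1: 5 × €3 = €15
  Provo→M2: 10 × €3 = €30
  Provo→M3: 5 × €5 = €25
  Joplin→M1: 30 × €3 = €90
Total = 15 + 30 + 25 + 90 = €160.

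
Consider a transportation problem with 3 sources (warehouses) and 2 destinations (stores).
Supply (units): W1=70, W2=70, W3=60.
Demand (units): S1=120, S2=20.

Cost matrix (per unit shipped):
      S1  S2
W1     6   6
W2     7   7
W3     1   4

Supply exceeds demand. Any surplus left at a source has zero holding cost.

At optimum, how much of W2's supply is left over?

60

Minimum-cost shipments:
  W1 to S1: 50 × 6 = 300
  W1 to S2: 20 × 6 = 120
  W2 to S1: 10 × 7 = 70
  W3 to S1: 60 × 1 = 60
Total cost = 550.
W2 ships 10 of its 70, leaving 60.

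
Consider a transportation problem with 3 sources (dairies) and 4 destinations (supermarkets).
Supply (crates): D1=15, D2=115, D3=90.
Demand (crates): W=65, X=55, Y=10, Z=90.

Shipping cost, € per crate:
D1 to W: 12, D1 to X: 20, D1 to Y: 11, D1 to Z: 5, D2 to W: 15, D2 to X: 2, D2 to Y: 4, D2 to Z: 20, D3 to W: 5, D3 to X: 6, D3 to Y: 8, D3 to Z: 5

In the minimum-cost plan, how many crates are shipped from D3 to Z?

Solving gives:
  D1->Z: 15 × €5 = €75
  D2->W: 50 × €15 = €750
  D2->X: 55 × €2 = €110
  D2->Y: 10 × €4 = €40
  D3->W: 15 × €5 = €75
  D3->Z: 75 × €5 = €375
Total cost = €1425.
So D3→Z carries 75 crates.

75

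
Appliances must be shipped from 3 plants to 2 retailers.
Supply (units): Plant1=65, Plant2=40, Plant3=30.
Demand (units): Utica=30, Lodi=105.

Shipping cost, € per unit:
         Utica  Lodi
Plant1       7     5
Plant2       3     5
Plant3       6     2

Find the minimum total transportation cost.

Optimal allocation:
  Plant1–Lodi: 65 × €5 = €325
  Plant2–Utica: 30 × €3 = €90
  Plant2–Lodi: 10 × €5 = €50
  Plant3–Lodi: 30 × €2 = €60
Total = 325 + 90 + 50 + 60 = €525.

525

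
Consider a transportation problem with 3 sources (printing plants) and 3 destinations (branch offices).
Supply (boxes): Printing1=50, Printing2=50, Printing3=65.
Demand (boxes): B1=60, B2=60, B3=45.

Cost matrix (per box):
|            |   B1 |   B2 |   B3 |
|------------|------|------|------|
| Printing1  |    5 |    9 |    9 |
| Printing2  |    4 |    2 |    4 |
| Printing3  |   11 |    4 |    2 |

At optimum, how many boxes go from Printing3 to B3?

The minimum-cost plan:
  Printing1 to B1: 50 × 5 = 250
  Printing2 to B1: 10 × 4 = 40
  Printing2 to B2: 40 × 2 = 80
  Printing3 to B2: 20 × 4 = 80
  Printing3 to B3: 45 × 2 = 90
Total cost = 540.
So Printing3→B3 carries 45 boxes.

45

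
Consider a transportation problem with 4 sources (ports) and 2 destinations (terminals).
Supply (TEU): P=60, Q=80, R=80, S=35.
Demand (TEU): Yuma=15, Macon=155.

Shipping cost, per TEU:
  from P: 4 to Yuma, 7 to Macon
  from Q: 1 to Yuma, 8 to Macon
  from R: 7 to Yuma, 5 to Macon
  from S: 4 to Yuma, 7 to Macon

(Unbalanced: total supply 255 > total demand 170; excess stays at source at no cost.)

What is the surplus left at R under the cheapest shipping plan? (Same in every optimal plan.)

0

An optimal plan:
  P to Macon: 60 × 7 = 420
  Q to Yuma: 15 × 1 = 15
  R to Macon: 80 × 5 = 400
  S to Macon: 15 × 7 = 105
Total cost = 940.
R ships 80 of its 80, leaving 0.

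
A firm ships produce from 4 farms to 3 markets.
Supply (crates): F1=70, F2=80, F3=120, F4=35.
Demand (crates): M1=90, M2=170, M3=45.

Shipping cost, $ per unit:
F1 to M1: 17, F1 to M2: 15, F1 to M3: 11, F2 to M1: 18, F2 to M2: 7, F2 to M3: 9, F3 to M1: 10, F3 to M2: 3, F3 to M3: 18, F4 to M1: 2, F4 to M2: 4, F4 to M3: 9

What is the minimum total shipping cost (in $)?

2120

Optimal allocation:
  F1->M1: 25 × $17 = $425
  F1->M3: 45 × $11 = $495
  F2->M2: 80 × $7 = $560
  F3->M1: 30 × $10 = $300
  F3->M2: 90 × $3 = $270
  F4->M1: 35 × $2 = $70
Total = 425 + 495 + 560 + 300 + 270 + 70 = $2120.
(Supply check: F1 ships 70; F2 ships 80; F3 ships 120; F4 ships 35.)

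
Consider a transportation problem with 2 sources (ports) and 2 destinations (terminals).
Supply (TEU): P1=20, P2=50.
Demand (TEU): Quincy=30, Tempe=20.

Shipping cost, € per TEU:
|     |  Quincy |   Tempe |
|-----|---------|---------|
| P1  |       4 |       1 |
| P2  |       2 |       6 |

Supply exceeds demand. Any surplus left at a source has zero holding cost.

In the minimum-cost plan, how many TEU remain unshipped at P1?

An optimal plan:
  P1–Tempe: 20 TEU
  P2–Quincy: 30 TEU
Total cost = €80.
P1 ships 20 of its 20, leaving 0.

0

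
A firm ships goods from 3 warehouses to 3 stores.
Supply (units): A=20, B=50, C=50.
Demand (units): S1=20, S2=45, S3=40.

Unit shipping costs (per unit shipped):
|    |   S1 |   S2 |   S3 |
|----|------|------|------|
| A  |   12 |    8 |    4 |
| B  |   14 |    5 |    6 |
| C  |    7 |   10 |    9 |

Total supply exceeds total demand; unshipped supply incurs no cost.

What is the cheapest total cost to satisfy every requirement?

610

One minimum-cost allocation:
  A->S3: 20 × 4 = 80
  B->S2: 45 × 5 = 225
  B->S3: 5 × 6 = 30
  C->S1: 20 × 7 = 140
  C->S3: 15 × 9 = 135
Total = 80 + 225 + 30 + 140 + 135 = 610.
(Supply check: A ships 20; B ships 50; C ships 35.)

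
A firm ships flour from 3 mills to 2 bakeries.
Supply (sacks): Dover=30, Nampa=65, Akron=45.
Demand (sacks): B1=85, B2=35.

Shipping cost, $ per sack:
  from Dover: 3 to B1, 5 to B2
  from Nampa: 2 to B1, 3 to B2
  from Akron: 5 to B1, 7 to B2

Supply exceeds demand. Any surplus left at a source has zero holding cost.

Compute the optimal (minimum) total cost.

380

An optimal shipping plan:
  Dover->B1: 30 × $3 = $90
  Nampa->B1: 30 × $2 = $60
  Nampa->B2: 35 × $3 = $105
  Akron->B1: 25 × $5 = $125
Total = 90 + 60 + 105 + 125 = $380.
(Supply check: Dover ships 30; Nampa ships 65; Akron ships 25.)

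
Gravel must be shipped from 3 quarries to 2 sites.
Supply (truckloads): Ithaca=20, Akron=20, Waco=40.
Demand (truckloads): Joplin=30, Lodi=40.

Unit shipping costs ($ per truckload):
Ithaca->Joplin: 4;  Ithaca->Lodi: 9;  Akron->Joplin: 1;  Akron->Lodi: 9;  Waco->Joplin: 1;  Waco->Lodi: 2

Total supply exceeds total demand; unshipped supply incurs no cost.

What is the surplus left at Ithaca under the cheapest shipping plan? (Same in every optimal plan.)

An optimal plan:
  Ithaca→Joplin: 10 × $4 = $40
  Akron→Joplin: 20 × $1 = $20
  Waco→Lodi: 40 × $2 = $80
Total cost = $140.
Ithaca ships 10 of its 20, leaving 10.

10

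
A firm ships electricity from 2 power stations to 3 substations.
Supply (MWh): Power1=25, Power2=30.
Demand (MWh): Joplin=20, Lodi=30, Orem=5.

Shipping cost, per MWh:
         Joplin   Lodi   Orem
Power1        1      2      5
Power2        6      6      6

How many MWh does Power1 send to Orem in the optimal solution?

Optimal shipments:
  Power1->Joplin: 20 × 1 = 20
  Power1->Lodi: 5 × 2 = 10
  Power2->Lodi: 25 × 6 = 150
  Power2->Orem: 5 × 6 = 30
Total cost = 210.
The route Power1→Orem is not used.

0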